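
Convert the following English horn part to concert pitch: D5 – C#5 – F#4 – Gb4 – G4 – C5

G4 F#4 B3 Cb4 C4 F4

The English horn sounds a perfect fifth below written, so transpose each written note down a perfect fifth.
D5 → G4
C#5 → F#4
F#4 → B3
Gb4 → Cb4
G4 → C4
C5 → F4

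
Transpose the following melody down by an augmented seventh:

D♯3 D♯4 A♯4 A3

D#3 → Eb2
D#4 → Eb3
A#4 → Bb3
A3 → Bbb2

Eb2 Eb3 Bb3 Bbb2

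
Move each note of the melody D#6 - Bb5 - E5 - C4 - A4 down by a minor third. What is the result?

B#5 G5 C#5 A3 F#4

D#6 down a minor third is B#5.
Bb5: a third down reaches G, and 3 semitones makes it G5.
E5 down a minor third is C#5.
A minor third down from C4 gives A3.
A minor third down from A4 gives F#4.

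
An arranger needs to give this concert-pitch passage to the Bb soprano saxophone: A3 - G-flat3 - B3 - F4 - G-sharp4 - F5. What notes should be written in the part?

Written C4 sounds as Bb3 on the Bb soprano saxophone, so concert pitches are written a major second up.
A3 becomes B3
Gb3 becomes Ab3
B3 becomes C#4
F4 becomes G4
G#4 becomes A#4
F5 becomes G5

B3 Ab3 C#4 G4 A#4 G5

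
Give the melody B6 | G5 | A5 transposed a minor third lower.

G#6 E5 F#5

B6 to G#6
G5 to E5
A5 to F#5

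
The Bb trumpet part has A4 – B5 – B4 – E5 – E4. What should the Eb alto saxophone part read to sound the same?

E5 F#6 F#5 B5 B4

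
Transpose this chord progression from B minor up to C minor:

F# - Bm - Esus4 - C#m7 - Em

B minor up to C minor is a minor second; each chord root moves by that interval while the quality stays the same.
F#: root F# up a minor second → G, giving G.
Bm: root B up a minor second → C, giving Cm.
Esus4: root E up a minor second → F, giving Fsus4.
C#m7: root C# up a minor second → D, giving Dm7.
Em: root E up a minor second → F, giving Fm.

G Cm Fsus4 Dm7 Fm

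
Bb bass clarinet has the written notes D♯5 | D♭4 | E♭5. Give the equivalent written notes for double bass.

First find concert pitch: the Bb bass clarinet sounds a major ninth below written, so D♯5 D♭4 E♭5 sounds C#4 Cb3 Db4.
Then write for double bass: it sounds a perfect octave below written, so the part must be a perfect octave above concert.
C#4 → C#5
Cb3 → Cb4
Db4 → Db5

C#5 Cb4 Db5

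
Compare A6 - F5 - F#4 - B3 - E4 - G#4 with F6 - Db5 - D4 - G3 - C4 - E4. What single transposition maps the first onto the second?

down a major third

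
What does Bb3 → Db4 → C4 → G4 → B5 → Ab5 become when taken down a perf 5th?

Bb3 -> Eb3
Db4 -> Gb3
C4 -> F3
G4 -> C4
B5 -> E5
Ab5 -> Db5

Eb3 Gb3 F3 C4 E5 Db5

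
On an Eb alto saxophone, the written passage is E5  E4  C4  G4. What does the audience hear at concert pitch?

G4 G3 Eb3 Bb3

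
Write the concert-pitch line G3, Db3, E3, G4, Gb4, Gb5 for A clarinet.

Bb3 Fb3 G3 Bb4 Bbb4 Bbb5

The A clarinet sounds a minor third below written, so the written part must be a minor third above concert — transpose each note up.
G3 to Bb3
Db3 to Fb3
E3 to G3
G4 to Bb4
Gb4 to Bbb4
Gb5 to Bbb5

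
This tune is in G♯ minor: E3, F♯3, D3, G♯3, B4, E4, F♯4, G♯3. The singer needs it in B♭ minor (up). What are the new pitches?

From G♯ up to B♭ is a diminished third; apply that to each pitch.
E3 -> Gb3
F#3 -> Ab3
D3 -> Fb3
G#3 -> Bb3
B4 -> Db5
E4 -> Gb4
F#4 -> Ab4
G#3 -> Bb3

Gb3 Ab3 Fb3 Bb3 Db5 Gb4 Ab4 Bb3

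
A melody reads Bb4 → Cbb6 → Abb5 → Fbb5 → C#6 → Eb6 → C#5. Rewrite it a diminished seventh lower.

C#4 Db5 Bb4 Gb4 D##5 F#5 D##4

Bb4 becomes C#4
Cbb6 becomes Db5
Abb5 becomes Bb4
Fbb5 becomes Gb4
C#6 becomes D##5
Eb6 becomes F#5
C#5 becomes D##4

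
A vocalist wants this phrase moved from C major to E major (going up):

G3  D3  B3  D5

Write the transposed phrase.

From C up to E is a major third; apply that to each pitch.
G3 to B3
D3 to F#3
B3 to D#4
D5 to F#5

B3 F#3 D#4 F#5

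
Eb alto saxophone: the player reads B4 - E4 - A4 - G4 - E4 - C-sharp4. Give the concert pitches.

Written C4 on the Eb alto saxophone sounds as Eb3, a major sixth lower; apply that shift to every note.
B4 to D4
E4 to G3
A4 to C4
G4 to Bb3
E4 to G3
C#4 to E3

D4 G3 C4 Bb3 G3 E3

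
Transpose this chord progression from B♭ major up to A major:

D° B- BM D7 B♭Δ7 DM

C#° A#- A#M C#7 AΔ7 C#M

B♭ major up to A major is a major seventh; each chord root moves by that interval while the quality stays the same.
D°: root D up a major seventh → C#, giving C#°.
B-: root B up a major seventh → A#, giving A#-.
BM: root B up a major seventh → A#, giving A#M.
D7: root D up a major seventh → C#, giving C#7.
B♭Δ7: root B♭ up a major seventh → A, giving AΔ7.
DM: root D up a major seventh → C#, giving C#M.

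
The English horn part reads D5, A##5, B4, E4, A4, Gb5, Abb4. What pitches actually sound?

G4 D##5 E4 A3 D4 Cb5 Dbb4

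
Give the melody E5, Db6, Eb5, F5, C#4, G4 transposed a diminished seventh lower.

E5: a seventh down reaches F, and 9 semitones makes it F##4.
Db6 down a diminished seventh is E5.
Eb5 down a diminished seventh is F#4.
F5 down a diminished seventh is G#4.
A diminished seventh down from C#4 gives D##3.
A diminished seventh down from G4 gives A#3.

F##4 E5 F#4 G#4 D##3 A#3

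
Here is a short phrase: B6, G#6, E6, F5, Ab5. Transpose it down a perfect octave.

B6 down a perfect octave is B5.
G#6 down a perfect octave is G#5.
A perfect octave down from E6 gives E5.
F5 down a perfect octave is F4.
A perfect octave down from Ab5 gives Ab4.

B5 G#5 E5 F4 Ab4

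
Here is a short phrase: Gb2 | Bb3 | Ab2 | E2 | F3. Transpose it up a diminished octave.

Gb2 up a diminished octave is Gbb3.
Bb3: an octave up reaches B, and 11 semitones makes it Bbb4.
A diminished octave up from Ab2 gives Abb3.
A diminished octave up from E2 gives Eb3.
F3 up a diminished octave is Fb4.

Gbb3 Bbb4 Abb3 Eb3 Fb4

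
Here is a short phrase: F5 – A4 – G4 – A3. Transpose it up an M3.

A5 C#5 B4 C#4

F5 up a major third is A5.
A major third up from A4 gives C#5.
G4 up a major third is B4.
A3 up a major third is C#4.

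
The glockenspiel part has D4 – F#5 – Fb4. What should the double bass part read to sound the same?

First find concert pitch: the glockenspiel sounds a perfect fifteenth above written, so D4 F#5 Fb4 sounds D6 F#7 Fb6.
Then write for double bass: it sounds a perfect octave below written, so the part must be a perfect octave above concert.
D6 → D7
F#7 → F#8
Fb6 → Fb7

D7 F#8 Fb7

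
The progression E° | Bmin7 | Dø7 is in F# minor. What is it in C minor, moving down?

Bb° Fmin7 Abø7

F# minor down to C minor is an augmented fourth; each chord root moves by that interval while the quality stays the same.
E°: root E down an augmented fourth → Bb, giving Bb°.
Bmin7: root B down an augmented fourth → F, giving Fmin7.
Dø7: root D down an augmented fourth → Ab, giving Abø7.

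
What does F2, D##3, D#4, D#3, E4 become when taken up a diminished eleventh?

F2: an eleventh up reaches B, and 16 semitones makes it Bbb3.
A diminished eleventh up from D##3 gives G#4.
D#4: an eleventh up reaches G, and 16 semitones makes it G5.
D#3 up a diminished eleventh is G4.
E4 up a diminished eleventh is Ab5.

Bbb3 G#4 G5 G4 Ab5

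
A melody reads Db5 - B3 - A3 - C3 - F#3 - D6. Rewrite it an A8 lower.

Dbb4 Bb2 Ab2 Cb2 F2 Db5

Db5: an octave down reaches D, and 13 semitones makes it Dbb4.
An augmented octave down from B3 gives Bb2.
A3: an octave down reaches A, and 13 semitones makes it Ab2.
An augmented octave down from C3 gives Cb2.
F#3: an octave down reaches F, and 13 semitones makes it F2.
D6: an octave down reaches D, and 13 semitones makes it Db5.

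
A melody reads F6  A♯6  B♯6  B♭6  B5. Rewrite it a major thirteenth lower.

Ab4 C#5 D#5 Db5 D4

F6 → Ab4
A#6 → C#5
B#6 → D#5
Bb6 → Db5
B5 → D4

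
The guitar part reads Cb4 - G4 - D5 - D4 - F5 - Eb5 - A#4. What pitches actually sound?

Cb3 G3 D4 D3 F4 Eb4 A#3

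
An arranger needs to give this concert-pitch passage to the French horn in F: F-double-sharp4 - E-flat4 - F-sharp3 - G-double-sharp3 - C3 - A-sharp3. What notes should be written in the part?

C##5 Bb4 C#4 D##4 G3 E#4

Written C4 sounds as F3 on the French horn in F, so concert pitches are written a perfect fifth up.
F##4 gives C##5
Eb4 gives Bb4
F#3 gives C#4
G##3 gives D##4
C3 gives G3
A#3 gives E#4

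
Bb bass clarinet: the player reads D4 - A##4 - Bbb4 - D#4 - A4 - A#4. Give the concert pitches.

Written C4 on the Bb bass clarinet sounds as Bb2, a major ninth lower; apply that shift to every note.
D4 becomes C3
A##4 becomes G##3
Bbb4 becomes Abb3
D#4 becomes C#3
A4 becomes G3
A#4 becomes G#3

C3 G##3 Abb3 C#3 G3 G#3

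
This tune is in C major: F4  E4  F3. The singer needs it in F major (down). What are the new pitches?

Bb3 A3 Bb2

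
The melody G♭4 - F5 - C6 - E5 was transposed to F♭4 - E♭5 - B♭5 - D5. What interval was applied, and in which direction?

down a major second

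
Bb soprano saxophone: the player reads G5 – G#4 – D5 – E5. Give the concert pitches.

F5 F#4 C5 D5

Written C4 on the Bb soprano saxophone sounds as Bb3, a major second lower; apply that shift to every note.
G5 to F5
G#4 to F#4
D5 to C5
E5 to D5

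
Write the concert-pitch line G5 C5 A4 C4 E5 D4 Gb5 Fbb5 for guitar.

Written C4 sounds as C3 on the guitar, so concert pitches are written a perfect octave up.
G5 becomes G6
C5 becomes C6
A4 becomes A5
C4 becomes C5
E5 becomes E6
D4 becomes D5
Gb5 becomes Gb6
Fbb5 becomes Fbb6

G6 C6 A5 C5 E6 D5 Gb6 Fbb6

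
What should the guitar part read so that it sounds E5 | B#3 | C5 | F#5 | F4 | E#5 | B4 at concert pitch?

E6 B#4 C6 F#6 F5 E#6 B5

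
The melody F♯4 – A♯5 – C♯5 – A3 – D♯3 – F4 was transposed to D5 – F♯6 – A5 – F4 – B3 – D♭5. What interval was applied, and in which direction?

up a minor sixth

Take the first pair: F#4 → D5. F to D spans 6 letter names, so the interval is some kind of sixth.
F#4 to D5 is 8 semitones, which makes it a minor sixth; the second version is higher, so the direction is up.
Checking another pair — F4 → Db5 — gives the same interval.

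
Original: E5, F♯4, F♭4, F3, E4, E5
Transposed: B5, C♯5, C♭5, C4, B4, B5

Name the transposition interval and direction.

Take the first pair: E5 → B5. E to B spans 5 letter names, so the interval is some kind of fifth.
E5 to B5 is 7 semitones, which makes it a perfect fifth; the second version is higher, so the direction is up.
Checking another pair — E5 → B5 — gives the same interval.

up a perfect fifth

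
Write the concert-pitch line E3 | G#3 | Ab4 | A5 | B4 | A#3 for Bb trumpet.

F#3 A#3 Bb4 B5 C#5 B#3

The Bb trumpet sounds a major second below written, so the written part must be a major second above concert — transpose each note up.
E3 -> F#3
G#3 -> A#3
Ab4 -> Bb4
A5 -> B5
B4 -> C#5
A#3 -> B#3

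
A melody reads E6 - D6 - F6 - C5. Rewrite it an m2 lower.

E6: a second down reaches D, and 1 semitone makes it D#6.
D6: a second down reaches C, and 1 semitone makes it C#6.
A minor second down from F6 gives E6.
C5: a second down reaches B, and 1 semitone makes it B4.

D#6 C#6 E6 B4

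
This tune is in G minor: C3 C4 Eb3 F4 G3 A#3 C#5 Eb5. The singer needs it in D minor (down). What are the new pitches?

From G down to D is a perfect fourth; apply that to each pitch.
C3 → G2
C4 → G3
Eb3 → Bb2
F4 → C4
G3 → D3
A#3 → E#3
C#5 → G#4
Eb5 → Bb4

G2 G3 Bb2 C4 D3 E#3 G#4 Bb4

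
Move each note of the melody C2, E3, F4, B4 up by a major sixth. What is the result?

A2 C#4 D5 G#5

C2 → A2
E3 → C#4
F4 → D5
B4 → G#5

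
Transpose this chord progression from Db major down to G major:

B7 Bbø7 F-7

Db major down to G major is a diminished fifth; each chord root moves by that interval while the quality stays the same.
B7: root B down a diminished fifth → E#, giving E#7.
Bbø7: root Bb down a diminished fifth → E, giving Eø7.
F-7: root F down a diminished fifth → B, giving B-7.

E#7 Eø7 B-7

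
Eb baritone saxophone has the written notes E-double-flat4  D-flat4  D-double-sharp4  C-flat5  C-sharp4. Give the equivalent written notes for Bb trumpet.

First find concert pitch: the Eb baritone saxophone sounds a major thirteenth below written, so E-double-flat4 D-flat4 D-double-sharp4 C-flat5 C-sharp4 sounds Gbb2 Fb2 F##2 Ebb3 E2.
Then write for Bb trumpet: it sounds a major second below written, so the part must be a major second above concert.
Gbb2 → Abb2
Fb2 → Gb2
F##2 → G##2
Ebb3 → Fb3
E2 → F#2

Abb2 Gb2 G##2 Fb3 F#2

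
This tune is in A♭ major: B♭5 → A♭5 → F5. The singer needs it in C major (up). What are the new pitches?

From A♭ up to C is a major third; apply that to each pitch.
Bb5 gives D6
Ab5 gives C6
F5 gives A5

D6 C6 A5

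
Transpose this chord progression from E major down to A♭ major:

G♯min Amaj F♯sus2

E major down to A♭ major is an augmented fifth; each chord root moves by that interval while the quality stays the same.
G♯min: root G♯ down an augmented fifth → C, giving Cmin.
Amaj: root A down an augmented fifth → Db, giving Dbmaj.
F♯sus2: root F♯ down an augmented fifth → Bb, giving Bbsus2.

Cmin Dbmaj Bbsus2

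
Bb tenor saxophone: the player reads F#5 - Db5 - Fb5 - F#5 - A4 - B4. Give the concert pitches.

E4 Cb4 Ebb4 E4 G3 A3

The Bb tenor saxophone sounds a major ninth below written, so transpose each written note down a major ninth.
F#5 becomes E4
Db5 becomes Cb4
Fb5 becomes Ebb4
F#5 becomes E4
A4 becomes G3
B4 becomes A3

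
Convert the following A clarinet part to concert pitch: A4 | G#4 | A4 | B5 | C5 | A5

Written C4 on the A clarinet sounds as A3, a minor third lower; apply that shift to every note.
A4 -> F#4
G#4 -> E#4
A4 -> F#4
B5 -> G#5
C5 -> A4
A5 -> F#5

F#4 E#4 F#4 G#5 A4 F#5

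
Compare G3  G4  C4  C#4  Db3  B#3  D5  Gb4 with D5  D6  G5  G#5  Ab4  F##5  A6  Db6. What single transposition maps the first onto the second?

From G3 to D5 is 12 letter names — a twelfth of some quality.
G3 to D5 is 19 semitones, which makes it a perfect twelfth; the second version is higher, so the direction is up.
Checking another pair — Gb4 → Db6 — gives the same interval.

up a perfect twelfth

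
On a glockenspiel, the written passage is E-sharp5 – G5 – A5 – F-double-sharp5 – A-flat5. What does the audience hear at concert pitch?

E#7 G7 A7 F##7 Ab7

The glockenspiel sounds a perfect fifteenth above written, so transpose each written note up a perfect fifteenth.
E#5 becomes E#7
G5 becomes G7
A5 becomes A7
F##5 becomes F##7
Ab5 becomes Ab7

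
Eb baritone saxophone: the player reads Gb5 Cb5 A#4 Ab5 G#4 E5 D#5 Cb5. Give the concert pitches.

Bbb3 Ebb3 C#3 Cb4 B2 G3 F#3 Ebb3

The Eb baritone saxophone sounds a major thirteenth below written, so transpose each written note down a major thirteenth.
Gb5 gives Bbb3
Cb5 gives Ebb3
A#4 gives C#3
Ab5 gives Cb4
G#4 gives B2
E5 gives G3
D#5 gives F#3
Cb5 gives Ebb3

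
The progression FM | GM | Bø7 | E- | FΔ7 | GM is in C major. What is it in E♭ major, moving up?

AbM BbM Dø7 G- AbΔ7 BbM

C major up to E♭ major is a minor third; each chord root moves by that interval while the quality stays the same.
FM: root F up a minor third → Ab, giving AbM.
GM: root G up a minor third → Bb, giving BbM.
Bø7: root B up a minor third → D, giving Dø7.
E-: root E up a minor third → G, giving G-.
FΔ7: root F up a minor third → Ab, giving AbΔ7.
GM: root G up a minor third → Bb, giving BbM.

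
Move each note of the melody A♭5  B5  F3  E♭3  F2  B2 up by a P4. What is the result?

Ab5 becomes Db6
B5 becomes E6
F3 becomes Bb3
Eb3 becomes Ab3
F2 becomes Bb2
B2 becomes E3

Db6 E6 Bb3 Ab3 Bb2 E3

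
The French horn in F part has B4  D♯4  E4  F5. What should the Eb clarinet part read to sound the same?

C#4 E#3 F#3 G4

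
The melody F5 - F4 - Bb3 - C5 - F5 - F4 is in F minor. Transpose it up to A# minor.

F minor to A# minor up is an augmented third, so every note moves up by that interval.
F5 becomes A#5
F4 becomes A#4
Bb3 becomes D#4
C5 becomes E#5
F5 becomes A#5
F4 becomes A#4

A#5 A#4 D#4 E#5 A#5 A#4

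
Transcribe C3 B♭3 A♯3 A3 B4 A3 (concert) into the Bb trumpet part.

D3 C4 B#3 B3 C#5 B3

Written C4 sounds as Bb3 on the Bb trumpet, so concert pitches are written a major second up.
C3 → D3
Bb3 → C4
A#3 → B#3
A3 → B3
B4 → C#5
A3 → B3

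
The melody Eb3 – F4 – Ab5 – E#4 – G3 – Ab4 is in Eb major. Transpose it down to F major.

F2 G3 Bb4 F##3 A2 Bb3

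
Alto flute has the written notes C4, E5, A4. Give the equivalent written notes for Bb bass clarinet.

First find concert pitch: the alto flute sounds a perfect fourth below written, so C4 E5 A4 sounds G3 B4 E4.
Then write for Bb bass clarinet: it sounds a major ninth below written, so the part must be a major ninth above concert.
G3 → A4
B4 → C#6
E4 → F#5

A4 C#6 F#5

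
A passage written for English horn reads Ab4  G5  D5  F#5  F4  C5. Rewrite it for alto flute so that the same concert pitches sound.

First find concert pitch: the English horn sounds a perfect fifth below written, so Ab4 G5 D5 F#5 F4 C5 sounds Db4 C5 G4 B4 Bb3 F4.
Then write for alto flute: it sounds a perfect fourth below written, so the part must be a perfect fourth above concert.
Db4 → Gb4
C5 → F5
G4 → C5
B4 → E5
Bb3 → Eb4
F4 → Bb4

Gb4 F5 C5 E5 Eb4 Bb4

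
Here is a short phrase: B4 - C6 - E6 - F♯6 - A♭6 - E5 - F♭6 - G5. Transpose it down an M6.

B4 to D4
C6 to Eb5
E6 to G5
F#6 to A5
Ab6 to Cb6
E5 to G4
Fb6 to Abb5
G5 to Bb4

D4 Eb5 G5 A5 Cb6 G4 Abb5 Bb4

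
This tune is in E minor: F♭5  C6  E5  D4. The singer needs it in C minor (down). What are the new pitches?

Dbb5 Ab5 C5 Bb3

From E down to C is a major third; apply that to each pitch.
Fb5 gives Dbb5
C6 gives Ab5
E5 gives C5
D4 gives Bb3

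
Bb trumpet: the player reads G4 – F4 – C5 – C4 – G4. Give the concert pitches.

F4 Eb4 Bb4 Bb3 F4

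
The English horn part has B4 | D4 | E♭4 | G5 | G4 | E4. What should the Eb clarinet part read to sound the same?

C#4 E3 F3 A4 A3 F#3

First find concert pitch: the English horn sounds a perfect fifth below written, so B4 D4 E♭4 G5 G4 E4 sounds E4 G3 Ab3 C5 C4 A3.
Then write for Eb clarinet: it sounds a minor third above written, so the part must be a minor third below concert.
E4 → C#4
G3 → E3
Ab3 → F3
C5 → A4
C4 → A3
A3 → F#3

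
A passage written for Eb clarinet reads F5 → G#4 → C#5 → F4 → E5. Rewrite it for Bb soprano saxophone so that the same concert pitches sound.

Bb5 C#5 F#5 Bb4 A5

First find concert pitch: the Eb clarinet sounds a minor third above written, so F5 G#4 C#5 F4 E5 sounds Ab5 B4 E5 Ab4 G5.
Then write for Bb soprano saxophone: it sounds a major second below written, so the part must be a major second above concert.
Ab5 → Bb5
B4 → C#5
E5 → F#5
Ab4 → Bb4
G5 → A5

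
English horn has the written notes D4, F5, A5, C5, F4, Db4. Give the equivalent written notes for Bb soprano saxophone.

A3 C5 E5 G4 C4 Ab3

First find concert pitch: the English horn sounds a perfect fifth below written, so D4 F5 A5 C5 F4 Db4 sounds G3 Bb4 D5 F4 Bb3 Gb3.
Then write for Bb soprano saxophone: it sounds a major second below written, so the part must be a major second above concert.
G3 → A3
Bb4 → C5
D5 → E5
F4 → G4
Bb3 → C4
Gb3 → Ab3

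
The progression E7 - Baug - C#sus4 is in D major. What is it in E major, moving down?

D major down to E major is a minor seventh; each chord root moves by that interval while the quality stays the same.
E7: root E down a minor seventh → F#, giving F#7.
Baug: root B down a minor seventh → C#, giving C#aug.
C#sus4: root C# down a minor seventh → D#, giving D#sus4.

F#7 C#aug D#sus4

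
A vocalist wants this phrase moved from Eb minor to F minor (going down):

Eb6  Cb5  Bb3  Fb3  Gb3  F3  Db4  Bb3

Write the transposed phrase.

From Eb down to F is a minor seventh; apply that to each pitch.
Eb6 gives F5
Cb5 gives Db4
Bb3 gives C3
Fb3 gives Gb2
Gb3 gives Ab2
F3 gives G2
Db4 gives Eb3
Bb3 gives C3

F5 Db4 C3 Gb2 Ab2 G2 Eb3 C3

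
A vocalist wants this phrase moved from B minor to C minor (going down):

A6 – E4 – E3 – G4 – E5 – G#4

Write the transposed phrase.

B minor to C minor down is a major seventh, so every note moves down by that interval.
A6 -> Bb5
E4 -> F3
E3 -> F2
G4 -> Ab3
E5 -> F4
G#4 -> A3

Bb5 F3 F2 Ab3 F4 A3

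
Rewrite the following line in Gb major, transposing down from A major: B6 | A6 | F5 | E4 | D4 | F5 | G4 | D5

Ab6 Gb6 Ebb5 Db4 Cb4 Ebb5 Fb4 Cb5

A major to Gb major down is an augmented second, so every note moves down by that interval.
B6 → Ab6
A6 → Gb6
F5 → Ebb5
E4 → Db4
D4 → Cb4
F5 → Ebb5
G4 → Fb4
D5 → Cb5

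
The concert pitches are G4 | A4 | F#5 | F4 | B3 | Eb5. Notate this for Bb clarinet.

A4 B4 G#5 G4 C#4 F5

The Bb clarinet sounds a major second below written, so the written part must be a major second above concert — transpose each note up.
G4 → A4
A4 → B4
F#5 → G#5
F4 → G4
B3 → C#4
Eb5 → F5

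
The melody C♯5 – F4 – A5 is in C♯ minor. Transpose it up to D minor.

D5 Gb4 Bb5

C♯ minor to D minor up is a minor second, so every note moves up by that interval.
C#5 to D5
F4 to Gb4
A5 to Bb5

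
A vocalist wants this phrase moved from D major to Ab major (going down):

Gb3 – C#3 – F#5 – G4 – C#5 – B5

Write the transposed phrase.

D major to Ab major down is an augmented fourth, so every note moves down by that interval.
Gb3 to Dbb3
C#3 to G2
F#5 to C5
G4 to Db4
C#5 to G4
B5 to F5

Dbb3 G2 C5 Db4 G4 F5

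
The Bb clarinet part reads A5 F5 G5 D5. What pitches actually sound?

G5 Eb5 F5 C5

The Bb clarinet sounds a major second below written, so transpose each written note down a major second.
A5 gives G5
F5 gives Eb5
G5 gives F5
D5 gives C5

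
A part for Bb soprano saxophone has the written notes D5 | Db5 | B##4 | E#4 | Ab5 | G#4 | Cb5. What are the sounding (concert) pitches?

C5 Cb5 A##4 D#4 Gb5 F#4 Bbb4

Written C4 on the Bb soprano saxophone sounds as Bb3, a major second lower; apply that shift to every note.
D5 to C5
Db5 to Cb5
B##4 to A##4
E#4 to D#4
Ab5 to Gb5
G#4 to F#4
Cb5 to Bbb4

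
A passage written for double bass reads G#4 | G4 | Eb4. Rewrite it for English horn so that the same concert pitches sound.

D#4 D4 Bb3

First find concert pitch: the double bass sounds a perfect octave below written, so G#4 G4 Eb4 sounds G#3 G3 Eb3.
Then write for English horn: it sounds a perfect fifth below written, so the part must be a perfect fifth above concert.
G#3 → D#4
G3 → D4
Eb3 → Bb3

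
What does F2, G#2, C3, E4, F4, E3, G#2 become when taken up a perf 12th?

C4 D#4 G4 B5 C6 B4 D#4

F2 up a perfect twelfth is C4.
G#2: a twelfth up reaches D, and 19 semitones makes it D#4.
A perfect twelfth up from C3 gives G4.
E4: a twelfth up reaches B, and 19 semitones makes it B5.
A perfect twelfth up from F4 gives C6.
A perfect twelfth up from E3 gives B4.
G#2 up a perfect twelfth is D#4.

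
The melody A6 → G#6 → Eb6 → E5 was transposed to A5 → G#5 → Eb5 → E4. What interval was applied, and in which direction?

Take the first pair: A6 → A5. A to A spans 8 letter names, so the interval is some kind of octave.
A5 to A6 is 12 semitones, which makes it a perfect octave; the second version is lower, so the direction is down.
Checking another pair — E5 → E4 — gives the same interval.

down a perfect octave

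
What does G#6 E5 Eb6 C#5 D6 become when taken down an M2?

F#6 D5 Db6 B4 C6

G#6 down a major second is F#6.
A major second down from E5 gives D5.
Eb6 down a major second is Db6.
C#5: a second down reaches B, and 2 semitones makes it B4.
D6 down a major second is C6.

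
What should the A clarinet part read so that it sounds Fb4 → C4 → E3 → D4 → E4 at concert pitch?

Abb4 Eb4 G3 F4 G4

The A clarinet sounds a minor third below written, so the written part must be a minor third above concert — transpose each note up.
Fb4 gives Abb4
C4 gives Eb4
E3 gives G3
D4 gives F4
E4 gives G4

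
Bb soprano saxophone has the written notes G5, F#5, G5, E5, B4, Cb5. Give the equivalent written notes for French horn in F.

First find concert pitch: the Bb soprano saxophone sounds a major second below written, so G5 F#5 G5 E5 B4 Cb5 sounds F5 E5 F5 D5 A4 Bbb4.
Then write for French horn in F: it sounds a perfect fifth below written, so the part must be a perfect fifth above concert.
F5 → C6
E5 → B5
F5 → C6
D5 → A5
A4 → E5
Bbb4 → Fb5

C6 B5 C6 A5 E5 Fb5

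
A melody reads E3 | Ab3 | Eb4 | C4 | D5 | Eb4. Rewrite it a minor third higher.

A minor third up from E3 gives G3.
A minor third up from Ab3 gives Cb4.
Eb4: a third up reaches G, and 3 semitones makes it Gb4.
C4 up a minor third is Eb4.
D5: a third up reaches F, and 3 semitones makes it F5.
Eb4: a third up reaches G, and 3 semitones makes it Gb4.

G3 Cb4 Gb4 Eb4 F5 Gb4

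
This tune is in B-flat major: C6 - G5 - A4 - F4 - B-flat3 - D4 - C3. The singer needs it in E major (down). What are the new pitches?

B-flat major to E major down is a diminished fifth, so every note moves down by that interval.
C6 → F#5
G5 → C#5
A4 → D#4
F4 → B3
Bb3 → E3
D4 → G#3
C3 → F#2

F#5 C#5 D#4 B3 E3 G#3 F#2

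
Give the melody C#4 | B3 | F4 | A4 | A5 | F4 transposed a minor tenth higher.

E5 D5 Ab5 C6 C7 Ab5

C#4 up a minor tenth is E5.
B3: a tenth up reaches D, and 15 semitones makes it D5.
F4 up a minor tenth is Ab5.
A4 up a minor tenth is C6.
A5: a tenth up reaches C, and 15 semitones makes it C7.
A minor tenth up from F4 gives Ab5.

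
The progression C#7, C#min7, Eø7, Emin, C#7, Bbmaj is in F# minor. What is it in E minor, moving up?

B7 Bmin7 Dø7 Dmin B7 Abmaj

F# minor up to E minor is a minor seventh; each chord root moves by that interval while the quality stays the same.
C#7: root C# up a minor seventh → B, giving B7.
C#min7: root C# up a minor seventh → B, giving Bmin7.
Eø7: root E up a minor seventh → D, giving Dø7.
Emin: root E up a minor seventh → D, giving Dmin.
C#7: root C# up a minor seventh → B, giving B7.
Bbmaj: root Bb up a minor seventh → Ab, giving Abmaj.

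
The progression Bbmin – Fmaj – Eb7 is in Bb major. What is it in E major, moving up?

Bb major up to E major is an augmented fourth; each chord root moves by that interval while the quality stays the same.
Bbmin: root Bb up an augmented fourth → E, giving Emin.
Fmaj: root F up an augmented fourth → B, giving Bmaj.
Eb7: root Eb up an augmented fourth → A, giving A7.

Emin Bmaj A7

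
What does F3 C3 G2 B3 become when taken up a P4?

Bb3 F3 C3 E4

F3 -> Bb3
C3 -> F3
G2 -> C3
B3 -> E4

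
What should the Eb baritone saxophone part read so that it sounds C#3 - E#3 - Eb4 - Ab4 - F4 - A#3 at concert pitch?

A#4 C##5 C6 F6 D6 F##5

The Eb baritone saxophone sounds a major thirteenth below written, so the written part must be a major thirteenth above concert — transpose each note up.
C#3 gives A#4
E#3 gives C##5
Eb4 gives C6
Ab4 gives F6
F4 gives D6
A#3 gives F##5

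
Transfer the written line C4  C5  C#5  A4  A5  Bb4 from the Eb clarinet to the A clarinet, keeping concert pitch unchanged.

Gb4 Gb5 G5 Eb5 Eb6 Fb5

First find concert pitch: the Eb clarinet sounds a minor third above written, so C4 C5 C#5 A4 A5 Bb4 sounds Eb4 Eb5 E5 C5 C6 Db5.
Then write for A clarinet: it sounds a minor third below written, so the part must be a minor third above concert.
Eb4 → Gb4
Eb5 → Gb5
E5 → G5
C5 → Eb5
C6 → Eb6
Db5 → Fb5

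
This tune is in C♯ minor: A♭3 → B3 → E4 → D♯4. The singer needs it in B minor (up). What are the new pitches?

Gb4 A4 D5 C#5

From C♯ up to B is a minor seventh; apply that to each pitch.
Ab3 becomes Gb4
B3 becomes A4
E4 becomes D5
D#4 becomes C#5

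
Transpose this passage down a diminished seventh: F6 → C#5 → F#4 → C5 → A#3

A diminished seventh down from F6 gives G#5.
C#5 down a diminished seventh is D##4.
F#4: a seventh down reaches G, and 9 semitones makes it G##3.
C5 down a diminished seventh is D#4.
A diminished seventh down from A#3 gives B##2.

G#5 D##4 G##3 D#4 B##2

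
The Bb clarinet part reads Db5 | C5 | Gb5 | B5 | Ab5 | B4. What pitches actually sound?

The Bb clarinet sounds a major second below written, so transpose each written note down a major second.
Db5 to Cb5
C5 to Bb4
Gb5 to Fb5
B5 to A5
Ab5 to Gb5
B4 to A4

Cb5 Bb4 Fb5 A5 Gb5 A4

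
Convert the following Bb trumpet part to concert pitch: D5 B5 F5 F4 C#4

C5 A5 Eb5 Eb4 B3

Written C4 on the Bb trumpet sounds as Bb3, a major second lower; apply that shift to every note.
D5 to C5
B5 to A5
F5 to Eb5
F4 to Eb4
C#4 to B3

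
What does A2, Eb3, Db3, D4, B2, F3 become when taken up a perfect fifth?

E3 Bb3 Ab3 A4 F#3 C4

A2: a fifth up reaches E, and 7 semitones makes it E3.
Eb3 up a perfect fifth is Bb3.
A perfect fifth up from Db3 gives Ab3.
D4 up a perfect fifth is A4.
A perfect fifth up from B2 gives F#3.
F3: a fifth up reaches C, and 7 semitones makes it C4.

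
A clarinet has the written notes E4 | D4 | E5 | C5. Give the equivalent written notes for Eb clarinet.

First find concert pitch: the A clarinet sounds a minor third below written, so E4 D4 E5 C5 sounds C#4 B3 C#5 A4.
Then write for Eb clarinet: it sounds a minor third above written, so the part must be a minor third below concert.
C#4 → A#3
B3 → G#3
C#5 → A#4
A4 → F#4

A#3 G#3 A#4 F#4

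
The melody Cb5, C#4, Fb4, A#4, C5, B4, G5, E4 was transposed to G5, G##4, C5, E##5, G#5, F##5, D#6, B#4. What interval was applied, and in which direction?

Take the first pair: Cb5 → G5. C to G spans 5 letter names, so the interval is some kind of fifth.
Cb5 to G5 is 8 semitones, which makes it an augmented fifth; the second version is higher, so the direction is up.
Checking another pair — E4 → B#4 — gives the same interval.

up an augmented fifth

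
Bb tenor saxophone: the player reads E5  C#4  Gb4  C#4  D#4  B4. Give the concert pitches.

D4 B2 Fb3 B2 C#3 A3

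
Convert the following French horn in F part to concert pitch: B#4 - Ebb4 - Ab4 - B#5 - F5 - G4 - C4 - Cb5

E#4 Abb3 Db4 E#5 Bb4 C4 F3 Fb4

The French horn in F sounds a perfect fifth below written, so transpose each written note down a perfect fifth.
B#4 becomes E#4
Ebb4 becomes Abb3
Ab4 becomes Db4
B#5 becomes E#5
F5 becomes Bb4
G4 becomes C4
C4 becomes F3
Cb5 becomes Fb4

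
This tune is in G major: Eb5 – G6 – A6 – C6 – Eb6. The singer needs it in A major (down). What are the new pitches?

F4 A5 B5 D5 F5

From G down to A is a minor seventh; apply that to each pitch.
Eb5 to F4
G6 to A5
A6 to B5
C6 to D5
Eb6 to F5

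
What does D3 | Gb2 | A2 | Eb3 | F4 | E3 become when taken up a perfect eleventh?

G4 Cb4 D4 Ab4 Bb5 A4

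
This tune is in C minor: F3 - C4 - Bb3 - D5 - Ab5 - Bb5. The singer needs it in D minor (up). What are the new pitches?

From C up to D is a major second; apply that to each pitch.
F3 → G3
C4 → D4
Bb3 → C4
D5 → E5
Ab5 → Bb5
Bb5 → C6

G3 D4 C4 E5 Bb5 C6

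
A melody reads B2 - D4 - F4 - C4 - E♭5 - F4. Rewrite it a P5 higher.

B2 up a perfect fifth is F#3.
D4: a fifth up reaches A, and 7 semitones makes it A4.
A perfect fifth up from F4 gives C5.
C4: a fifth up reaches G, and 7 semitones makes it G4.
A perfect fifth up from Eb5 gives Bb5.
F4: a fifth up reaches C, and 7 semitones makes it C5.

F#3 A4 C5 G4 Bb5 C5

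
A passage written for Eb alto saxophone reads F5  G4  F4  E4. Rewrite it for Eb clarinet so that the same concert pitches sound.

First find concert pitch: the Eb alto saxophone sounds a major sixth below written, so F5 G4 F4 E4 sounds Ab4 Bb3 Ab3 G3.
Then write for Eb clarinet: it sounds a minor third above written, so the part must be a minor third below concert.
Ab4 → F4
Bb3 → G3
Ab3 → F3
G3 → E3

F4 G3 F3 E3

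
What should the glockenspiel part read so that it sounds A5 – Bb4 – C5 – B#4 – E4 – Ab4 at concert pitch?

A3 Bb2 C3 B#2 E2 Ab2

Written C4 sounds as C6 on the glockenspiel, so concert pitches are written a perfect fifteenth down.
A5 gives A3
Bb4 gives Bb2
C5 gives C3
B#4 gives B#2
E4 gives E2
Ab4 gives Ab2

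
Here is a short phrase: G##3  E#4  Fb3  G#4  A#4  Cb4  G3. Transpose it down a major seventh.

G##3 to A#2
E#4 to F#3
Fb3 to Gbb2
G#4 to A3
A#4 to B3
Cb4 to Dbb3
G3 to Ab2

A#2 F#3 Gbb2 A3 B3 Dbb3 Ab2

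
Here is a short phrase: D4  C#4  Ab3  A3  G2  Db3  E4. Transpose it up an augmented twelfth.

A#5 G##5 E5 E#5 D#4 A4 B#5

D4 gives A#5
C#4 gives G##5
Ab3 gives E5
A3 gives E#5
G2 gives D#4
Db3 gives A4
E4 gives B#5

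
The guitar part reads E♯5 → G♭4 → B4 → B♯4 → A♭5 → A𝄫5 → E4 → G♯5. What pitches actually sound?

E#4 Gb3 B3 B#3 Ab4 Abb4 E3 G#4

Written C4 on the guitar sounds as C3, a perfect octave lower; apply that shift to every note.
E#5 -> E#4
Gb4 -> Gb3
B4 -> B3
B#4 -> B#3
Ab5 -> Ab4
Abb5 -> Abb4
E4 -> E3
G#5 -> G#4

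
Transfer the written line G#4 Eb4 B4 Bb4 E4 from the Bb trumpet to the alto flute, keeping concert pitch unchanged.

First find concert pitch: the Bb trumpet sounds a major second below written, so G#4 Eb4 B4 Bb4 E4 sounds F#4 Db4 A4 Ab4 D4.
Then write for alto flute: it sounds a perfect fourth below written, so the part must be a perfect fourth above concert.
F#4 → B4
Db4 → Gb4
A4 → D5
Ab4 → Db5
D4 → G4

B4 Gb4 D5 Db5 G4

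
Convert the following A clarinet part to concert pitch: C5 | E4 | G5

A4 C#4 E5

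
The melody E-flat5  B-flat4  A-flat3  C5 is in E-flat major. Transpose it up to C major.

E-flat major to C major up is a major sixth, so every note moves up by that interval.
Eb5 gives C6
Bb4 gives G5
Ab3 gives F4
C5 gives A5

C6 G5 F4 A5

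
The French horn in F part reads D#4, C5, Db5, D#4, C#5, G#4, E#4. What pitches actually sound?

G#3 F4 Gb4 G#3 F#4 C#4 A#3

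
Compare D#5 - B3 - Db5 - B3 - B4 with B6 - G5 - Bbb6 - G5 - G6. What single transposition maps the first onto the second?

up a minor thirteenth

From D#5 to B6 is 13 letter names — a thirteenth of some quality.
D#5 to B6 is 20 semitones, which makes it a minor thirteenth; the second version is higher, so the direction is up.
Checking another pair — B4 → G6 — gives the same interval.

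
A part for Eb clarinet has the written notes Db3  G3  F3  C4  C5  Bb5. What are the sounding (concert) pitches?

Fb3 Bb3 Ab3 Eb4 Eb5 Db6

The Eb clarinet sounds a minor third above written, so transpose each written note up a minor third.
Db3 → Fb3
G3 → Bb3
F3 → Ab3
C4 → Eb4
C5 → Eb5
Bb5 → Db6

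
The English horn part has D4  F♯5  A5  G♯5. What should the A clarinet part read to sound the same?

Bb3 D5 F5 E5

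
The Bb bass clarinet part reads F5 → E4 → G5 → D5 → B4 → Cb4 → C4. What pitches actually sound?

Eb4 D3 F4 C4 A3 Bbb2 Bb2

The Bb bass clarinet sounds a major ninth below written, so transpose each written note down a major ninth.
F5 to Eb4
E4 to D3
G5 to F4
D5 to C4
B4 to A3
Cb4 to Bbb2
C4 to Bb2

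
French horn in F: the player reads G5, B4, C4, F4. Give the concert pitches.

C5 E4 F3 Bb3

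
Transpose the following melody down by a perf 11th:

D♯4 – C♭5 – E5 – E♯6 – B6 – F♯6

A#2 Gb3 B3 B#4 F#5 C#5

D#4 down a perfect eleventh is A#2.
Cb5 down a perfect eleventh is Gb3.
E5 down a perfect eleventh is B3.
E#6: an eleventh down reaches B, and 17 semitones makes it B#4.
B6: an eleventh down reaches F, and 17 semitones makes it F#5.
F#6: an eleventh down reaches C, and 17 semitones makes it C#5.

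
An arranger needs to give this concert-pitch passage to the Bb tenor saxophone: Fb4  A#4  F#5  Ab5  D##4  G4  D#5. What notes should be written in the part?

Gb5 B#5 G#6 Bb6 E##5 A5 E#6

Written C4 sounds as Bb2 on the Bb tenor saxophone, so concert pitches are written a major ninth up.
Fb4 → Gb5
A#4 → B#5
F#5 → G#6
Ab5 → Bb6
D##4 → E##5
G4 → A5
D#5 → E#6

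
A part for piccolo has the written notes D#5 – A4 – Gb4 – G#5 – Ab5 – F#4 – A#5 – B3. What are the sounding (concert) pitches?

D#6 A5 Gb5 G#6 Ab6 F#5 A#6 B4

The piccolo sounds a perfect octave above written, so transpose each written note up a perfect octave.
D#5 → D#6
A4 → A5
Gb4 → Gb5
G#5 → G#6
Ab5 → Ab6
F#4 → F#5
A#5 → A#6
B3 → B4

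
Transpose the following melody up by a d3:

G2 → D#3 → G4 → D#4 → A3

Bbb2 F3 Bbb4 F4 Cb4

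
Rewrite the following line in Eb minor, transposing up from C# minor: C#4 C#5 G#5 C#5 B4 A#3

C# minor to Eb minor up is a diminished third, so every note moves up by that interval.
C#4 -> Eb4
C#5 -> Eb5
G#5 -> Bb5
C#5 -> Eb5
B4 -> Db5
A#3 -> C4

Eb4 Eb5 Bb5 Eb5 Db5 C4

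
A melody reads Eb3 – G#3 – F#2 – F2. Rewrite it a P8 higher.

Eb4 G#4 F#3 F3

Eb3: an octave up reaches E, and 12 semitones makes it Eb4.
G#3 up a perfect octave is G#4.
A perfect octave up from F#2 gives F#3.
F2 up a perfect octave is F3.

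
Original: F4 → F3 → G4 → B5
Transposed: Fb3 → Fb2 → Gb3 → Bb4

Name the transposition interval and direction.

down an augmented octave

From F4 to Fb3 is 8 letter names — an octave of some quality.
Fb3 to F4 is 13 semitones, which makes it an augmented octave; the second version is lower, so the direction is down.
Checking another pair — B5 → Bb4 — gives the same interval.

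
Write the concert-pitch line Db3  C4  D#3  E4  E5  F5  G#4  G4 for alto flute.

Gb3 F4 G#3 A4 A5 Bb5 C#5 C5

Written C4 sounds as G3 on the alto flute, so concert pitches are written a perfect fourth up.
Db3 gives Gb3
C4 gives F4
D#3 gives G#3
E4 gives A4
E5 gives A5
F5 gives Bb5
G#4 gives C#5
G4 gives C5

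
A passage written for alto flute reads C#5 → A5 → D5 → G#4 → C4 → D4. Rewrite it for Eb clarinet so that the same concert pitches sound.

E#4 C#5 F#4 B#3 E3 F#3

First find concert pitch: the alto flute sounds a perfect fourth below written, so C#5 A5 D5 G#4 C4 D4 sounds G#4 E5 A4 D#4 G3 A3.
Then write for Eb clarinet: it sounds a minor third above written, so the part must be a minor third below concert.
G#4 → E#4
E5 → C#5
A4 → F#4
D#4 → B#3
G3 → E3
A3 → F#3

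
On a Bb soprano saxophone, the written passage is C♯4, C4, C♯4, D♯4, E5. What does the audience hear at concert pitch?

Written C4 on the Bb soprano saxophone sounds as Bb3, a major second lower; apply that shift to every note.
C#4 -> B3
C4 -> Bb3
C#4 -> B3
D#4 -> C#4
E5 -> D5

B3 Bb3 B3 C#4 D5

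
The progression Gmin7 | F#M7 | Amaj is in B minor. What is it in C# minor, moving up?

Amin7 G#M7 Bmaj

B minor up to C# minor is a major second; each chord root moves by that interval while the quality stays the same.
Gmin7: root G up a major second → A, giving Amin7.
F#M7: root F# up a major second → G#, giving G#M7.
Amaj: root A up a major second → B, giving Bmaj.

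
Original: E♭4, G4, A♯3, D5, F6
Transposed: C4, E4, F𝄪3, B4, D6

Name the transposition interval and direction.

down a minor third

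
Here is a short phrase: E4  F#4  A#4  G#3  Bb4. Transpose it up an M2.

F#4 G#4 B#4 A#3 C5

A major second up from E4 gives F#4.
F#4 up a major second is G#4.
A major second up from A#4 gives B#4.
A major second up from G#3 gives A#3.
Bb4: a second up reaches C, and 2 semitones makes it C5.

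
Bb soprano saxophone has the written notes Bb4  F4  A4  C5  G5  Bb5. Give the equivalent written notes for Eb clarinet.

First find concert pitch: the Bb soprano saxophone sounds a major second below written, so Bb4 F4 A4 C5 G5 Bb5 sounds Ab4 Eb4 G4 Bb4 F5 Ab5.
Then write for Eb clarinet: it sounds a minor third above written, so the part must be a minor third below concert.
Ab4 → F4
Eb4 → C4
G4 → E4
Bb4 → G4
F5 → D5
Ab5 → F5

F4 C4 E4 G4 D5 F5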